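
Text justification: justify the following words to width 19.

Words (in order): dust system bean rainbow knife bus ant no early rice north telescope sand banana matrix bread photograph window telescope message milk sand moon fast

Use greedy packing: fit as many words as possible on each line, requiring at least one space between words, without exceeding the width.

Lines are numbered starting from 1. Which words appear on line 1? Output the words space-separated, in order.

Answer: dust system bean

Derivation:
Line 1: ['dust', 'system', 'bean'] (min_width=16, slack=3)
Line 2: ['rainbow', 'knife', 'bus'] (min_width=17, slack=2)
Line 3: ['ant', 'no', 'early', 'rice'] (min_width=17, slack=2)
Line 4: ['north', 'telescope'] (min_width=15, slack=4)
Line 5: ['sand', 'banana', 'matrix'] (min_width=18, slack=1)
Line 6: ['bread', 'photograph'] (min_width=16, slack=3)
Line 7: ['window', 'telescope'] (min_width=16, slack=3)
Line 8: ['message', 'milk', 'sand'] (min_width=17, slack=2)
Line 9: ['moon', 'fast'] (min_width=9, slack=10)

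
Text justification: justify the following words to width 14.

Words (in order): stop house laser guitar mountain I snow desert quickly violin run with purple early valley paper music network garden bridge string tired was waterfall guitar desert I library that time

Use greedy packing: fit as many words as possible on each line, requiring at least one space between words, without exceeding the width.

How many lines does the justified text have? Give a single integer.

Line 1: ['stop', 'house'] (min_width=10, slack=4)
Line 2: ['laser', 'guitar'] (min_width=12, slack=2)
Line 3: ['mountain', 'I'] (min_width=10, slack=4)
Line 4: ['snow', 'desert'] (min_width=11, slack=3)
Line 5: ['quickly', 'violin'] (min_width=14, slack=0)
Line 6: ['run', 'with'] (min_width=8, slack=6)
Line 7: ['purple', 'early'] (min_width=12, slack=2)
Line 8: ['valley', 'paper'] (min_width=12, slack=2)
Line 9: ['music', 'network'] (min_width=13, slack=1)
Line 10: ['garden', 'bridge'] (min_width=13, slack=1)
Line 11: ['string', 'tired'] (min_width=12, slack=2)
Line 12: ['was', 'waterfall'] (min_width=13, slack=1)
Line 13: ['guitar', 'desert'] (min_width=13, slack=1)
Line 14: ['I', 'library', 'that'] (min_width=14, slack=0)
Line 15: ['time'] (min_width=4, slack=10)
Total lines: 15

Answer: 15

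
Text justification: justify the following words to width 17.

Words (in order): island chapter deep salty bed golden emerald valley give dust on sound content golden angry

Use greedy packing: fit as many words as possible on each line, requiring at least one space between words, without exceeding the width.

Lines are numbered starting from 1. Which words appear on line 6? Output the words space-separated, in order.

Line 1: ['island', 'chapter'] (min_width=14, slack=3)
Line 2: ['deep', 'salty', 'bed'] (min_width=14, slack=3)
Line 3: ['golden', 'emerald'] (min_width=14, slack=3)
Line 4: ['valley', 'give', 'dust'] (min_width=16, slack=1)
Line 5: ['on', 'sound', 'content'] (min_width=16, slack=1)
Line 6: ['golden', 'angry'] (min_width=12, slack=5)

Answer: golden angry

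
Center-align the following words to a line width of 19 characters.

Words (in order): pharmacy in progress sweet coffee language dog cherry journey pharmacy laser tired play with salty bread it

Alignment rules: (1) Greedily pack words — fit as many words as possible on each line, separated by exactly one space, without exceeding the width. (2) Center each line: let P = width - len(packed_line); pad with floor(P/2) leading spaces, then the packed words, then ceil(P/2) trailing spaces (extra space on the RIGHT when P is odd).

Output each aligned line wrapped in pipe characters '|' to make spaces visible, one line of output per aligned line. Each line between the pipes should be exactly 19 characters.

Answer: |    pharmacy in    |
|  progress sweet   |
|coffee language dog|
|  cherry journey   |
|  pharmacy laser   |
|  tired play with  |
|  salty bread it   |

Derivation:
Line 1: ['pharmacy', 'in'] (min_width=11, slack=8)
Line 2: ['progress', 'sweet'] (min_width=14, slack=5)
Line 3: ['coffee', 'language', 'dog'] (min_width=19, slack=0)
Line 4: ['cherry', 'journey'] (min_width=14, slack=5)
Line 5: ['pharmacy', 'laser'] (min_width=14, slack=5)
Line 6: ['tired', 'play', 'with'] (min_width=15, slack=4)
Line 7: ['salty', 'bread', 'it'] (min_width=14, slack=5)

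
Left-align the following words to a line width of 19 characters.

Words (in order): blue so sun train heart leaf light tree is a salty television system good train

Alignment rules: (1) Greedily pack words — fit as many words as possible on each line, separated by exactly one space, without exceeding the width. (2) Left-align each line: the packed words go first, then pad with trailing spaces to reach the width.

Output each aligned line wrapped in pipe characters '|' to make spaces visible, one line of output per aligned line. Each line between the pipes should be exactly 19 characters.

Line 1: ['blue', 'so', 'sun', 'train'] (min_width=17, slack=2)
Line 2: ['heart', 'leaf', 'light'] (min_width=16, slack=3)
Line 3: ['tree', 'is', 'a', 'salty'] (min_width=15, slack=4)
Line 4: ['television', 'system'] (min_width=17, slack=2)
Line 5: ['good', 'train'] (min_width=10, slack=9)

Answer: |blue so sun train  |
|heart leaf light   |
|tree is a salty    |
|television system  |
|good train         |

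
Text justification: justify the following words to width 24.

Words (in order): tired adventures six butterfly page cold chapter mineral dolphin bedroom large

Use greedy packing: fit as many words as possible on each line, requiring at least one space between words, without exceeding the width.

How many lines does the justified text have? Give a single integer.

Line 1: ['tired', 'adventures', 'six'] (min_width=20, slack=4)
Line 2: ['butterfly', 'page', 'cold'] (min_width=19, slack=5)
Line 3: ['chapter', 'mineral', 'dolphin'] (min_width=23, slack=1)
Line 4: ['bedroom', 'large'] (min_width=13, slack=11)
Total lines: 4

Answer: 4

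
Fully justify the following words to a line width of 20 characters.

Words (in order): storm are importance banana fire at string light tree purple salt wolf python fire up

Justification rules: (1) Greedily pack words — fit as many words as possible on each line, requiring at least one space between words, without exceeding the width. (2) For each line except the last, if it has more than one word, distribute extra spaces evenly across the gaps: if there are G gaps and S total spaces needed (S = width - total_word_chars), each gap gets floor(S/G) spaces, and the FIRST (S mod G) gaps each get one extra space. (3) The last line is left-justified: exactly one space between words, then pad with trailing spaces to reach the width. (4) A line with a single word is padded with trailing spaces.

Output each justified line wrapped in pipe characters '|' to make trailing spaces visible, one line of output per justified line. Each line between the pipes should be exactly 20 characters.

Line 1: ['storm', 'are', 'importance'] (min_width=20, slack=0)
Line 2: ['banana', 'fire', 'at'] (min_width=14, slack=6)
Line 3: ['string', 'light', 'tree'] (min_width=17, slack=3)
Line 4: ['purple', 'salt', 'wolf'] (min_width=16, slack=4)
Line 5: ['python', 'fire', 'up'] (min_width=14, slack=6)

Answer: |storm are importance|
|banana    fire    at|
|string   light  tree|
|purple   salt   wolf|
|python fire up      |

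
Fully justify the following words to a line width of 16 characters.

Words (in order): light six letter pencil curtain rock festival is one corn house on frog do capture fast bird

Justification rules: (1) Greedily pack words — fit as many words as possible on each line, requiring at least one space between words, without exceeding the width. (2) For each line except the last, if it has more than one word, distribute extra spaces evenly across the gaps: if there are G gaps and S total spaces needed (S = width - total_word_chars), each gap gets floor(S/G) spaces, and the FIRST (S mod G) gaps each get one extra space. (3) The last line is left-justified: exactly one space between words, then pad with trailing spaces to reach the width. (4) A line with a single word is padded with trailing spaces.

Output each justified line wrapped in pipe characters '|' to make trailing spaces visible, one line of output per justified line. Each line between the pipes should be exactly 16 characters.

Answer: |light six letter|
|pencil   curtain|
|rock festival is|
|one  corn  house|
|on    frog    do|
|capture     fast|
|bird            |

Derivation:
Line 1: ['light', 'six', 'letter'] (min_width=16, slack=0)
Line 2: ['pencil', 'curtain'] (min_width=14, slack=2)
Line 3: ['rock', 'festival', 'is'] (min_width=16, slack=0)
Line 4: ['one', 'corn', 'house'] (min_width=14, slack=2)
Line 5: ['on', 'frog', 'do'] (min_width=10, slack=6)
Line 6: ['capture', 'fast'] (min_width=12, slack=4)
Line 7: ['bird'] (min_width=4, slack=12)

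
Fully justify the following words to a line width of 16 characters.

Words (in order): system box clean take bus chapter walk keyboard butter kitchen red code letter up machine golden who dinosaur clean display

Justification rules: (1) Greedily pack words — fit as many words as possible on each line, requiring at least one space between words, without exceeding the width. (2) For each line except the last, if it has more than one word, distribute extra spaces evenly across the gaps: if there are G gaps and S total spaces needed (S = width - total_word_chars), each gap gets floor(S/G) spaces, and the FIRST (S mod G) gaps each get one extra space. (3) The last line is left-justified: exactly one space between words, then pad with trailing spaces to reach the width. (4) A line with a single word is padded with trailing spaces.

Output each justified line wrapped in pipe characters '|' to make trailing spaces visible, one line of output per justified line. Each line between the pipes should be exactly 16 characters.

Answer: |system box clean|
|take bus chapter|
|walk    keyboard|
|butter   kitchen|
|red  code letter|
|up       machine|
|golden       who|
|dinosaur   clean|
|display         |

Derivation:
Line 1: ['system', 'box', 'clean'] (min_width=16, slack=0)
Line 2: ['take', 'bus', 'chapter'] (min_width=16, slack=0)
Line 3: ['walk', 'keyboard'] (min_width=13, slack=3)
Line 4: ['butter', 'kitchen'] (min_width=14, slack=2)
Line 5: ['red', 'code', 'letter'] (min_width=15, slack=1)
Line 6: ['up', 'machine'] (min_width=10, slack=6)
Line 7: ['golden', 'who'] (min_width=10, slack=6)
Line 8: ['dinosaur', 'clean'] (min_width=14, slack=2)
Line 9: ['display'] (min_width=7, slack=9)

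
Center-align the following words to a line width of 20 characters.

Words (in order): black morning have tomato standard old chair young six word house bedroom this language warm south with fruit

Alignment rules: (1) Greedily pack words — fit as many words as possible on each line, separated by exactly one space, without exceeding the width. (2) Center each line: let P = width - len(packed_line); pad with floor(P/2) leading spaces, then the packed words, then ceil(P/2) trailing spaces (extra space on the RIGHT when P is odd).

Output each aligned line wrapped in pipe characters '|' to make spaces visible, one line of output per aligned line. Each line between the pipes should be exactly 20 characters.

Answer: | black morning have |
|tomato standard old |
|chair young six word|
| house bedroom this |
|language warm south |
|     with fruit     |

Derivation:
Line 1: ['black', 'morning', 'have'] (min_width=18, slack=2)
Line 2: ['tomato', 'standard', 'old'] (min_width=19, slack=1)
Line 3: ['chair', 'young', 'six', 'word'] (min_width=20, slack=0)
Line 4: ['house', 'bedroom', 'this'] (min_width=18, slack=2)
Line 5: ['language', 'warm', 'south'] (min_width=19, slack=1)
Line 6: ['with', 'fruit'] (min_width=10, slack=10)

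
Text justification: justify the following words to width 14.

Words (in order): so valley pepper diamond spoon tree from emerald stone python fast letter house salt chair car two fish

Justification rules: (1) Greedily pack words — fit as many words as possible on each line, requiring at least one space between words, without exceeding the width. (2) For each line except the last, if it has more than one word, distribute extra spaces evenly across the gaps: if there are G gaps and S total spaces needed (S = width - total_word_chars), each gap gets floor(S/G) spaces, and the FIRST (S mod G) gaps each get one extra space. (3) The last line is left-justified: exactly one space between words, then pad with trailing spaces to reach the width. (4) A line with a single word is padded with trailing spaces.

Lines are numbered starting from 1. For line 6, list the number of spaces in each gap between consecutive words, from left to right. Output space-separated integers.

Answer: 4

Derivation:
Line 1: ['so', 'valley'] (min_width=9, slack=5)
Line 2: ['pepper', 'diamond'] (min_width=14, slack=0)
Line 3: ['spoon', 'tree'] (min_width=10, slack=4)
Line 4: ['from', 'emerald'] (min_width=12, slack=2)
Line 5: ['stone', 'python'] (min_width=12, slack=2)
Line 6: ['fast', 'letter'] (min_width=11, slack=3)
Line 7: ['house', 'salt'] (min_width=10, slack=4)
Line 8: ['chair', 'car', 'two'] (min_width=13, slack=1)
Line 9: ['fish'] (min_width=4, slack=10)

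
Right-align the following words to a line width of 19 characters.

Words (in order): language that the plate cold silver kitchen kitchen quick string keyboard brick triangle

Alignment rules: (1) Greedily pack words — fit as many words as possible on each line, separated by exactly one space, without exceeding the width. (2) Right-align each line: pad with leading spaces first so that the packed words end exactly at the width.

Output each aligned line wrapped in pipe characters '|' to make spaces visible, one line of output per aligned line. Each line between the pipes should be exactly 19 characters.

Line 1: ['language', 'that', 'the'] (min_width=17, slack=2)
Line 2: ['plate', 'cold', 'silver'] (min_width=17, slack=2)
Line 3: ['kitchen', 'kitchen'] (min_width=15, slack=4)
Line 4: ['quick', 'string'] (min_width=12, slack=7)
Line 5: ['keyboard', 'brick'] (min_width=14, slack=5)
Line 6: ['triangle'] (min_width=8, slack=11)

Answer: |  language that the|
|  plate cold silver|
|    kitchen kitchen|
|       quick string|
|     keyboard brick|
|           triangle|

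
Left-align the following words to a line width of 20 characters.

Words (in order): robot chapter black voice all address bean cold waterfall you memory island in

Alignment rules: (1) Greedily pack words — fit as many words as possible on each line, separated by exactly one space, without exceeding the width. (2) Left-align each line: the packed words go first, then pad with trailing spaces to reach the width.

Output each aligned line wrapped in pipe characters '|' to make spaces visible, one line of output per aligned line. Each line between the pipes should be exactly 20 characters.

Answer: |robot chapter black |
|voice all address   |
|bean cold waterfall |
|you memory island in|

Derivation:
Line 1: ['robot', 'chapter', 'black'] (min_width=19, slack=1)
Line 2: ['voice', 'all', 'address'] (min_width=17, slack=3)
Line 3: ['bean', 'cold', 'waterfall'] (min_width=19, slack=1)
Line 4: ['you', 'memory', 'island', 'in'] (min_width=20, slack=0)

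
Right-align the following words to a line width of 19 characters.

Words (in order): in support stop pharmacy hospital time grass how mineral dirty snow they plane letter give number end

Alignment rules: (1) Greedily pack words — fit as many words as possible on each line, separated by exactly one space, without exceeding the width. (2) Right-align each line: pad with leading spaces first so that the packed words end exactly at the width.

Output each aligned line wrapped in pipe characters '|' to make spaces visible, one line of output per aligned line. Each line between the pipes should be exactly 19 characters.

Answer: |    in support stop|
|  pharmacy hospital|
|     time grass how|
| mineral dirty snow|
|  they plane letter|
|    give number end|

Derivation:
Line 1: ['in', 'support', 'stop'] (min_width=15, slack=4)
Line 2: ['pharmacy', 'hospital'] (min_width=17, slack=2)
Line 3: ['time', 'grass', 'how'] (min_width=14, slack=5)
Line 4: ['mineral', 'dirty', 'snow'] (min_width=18, slack=1)
Line 5: ['they', 'plane', 'letter'] (min_width=17, slack=2)
Line 6: ['give', 'number', 'end'] (min_width=15, slack=4)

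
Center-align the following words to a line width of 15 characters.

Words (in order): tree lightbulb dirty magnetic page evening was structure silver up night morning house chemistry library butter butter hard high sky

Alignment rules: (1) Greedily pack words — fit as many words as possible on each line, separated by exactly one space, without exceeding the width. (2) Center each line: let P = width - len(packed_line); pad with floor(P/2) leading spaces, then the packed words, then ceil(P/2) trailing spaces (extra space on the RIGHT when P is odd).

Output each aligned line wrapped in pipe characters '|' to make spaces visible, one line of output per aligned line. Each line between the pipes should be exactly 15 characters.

Line 1: ['tree', 'lightbulb'] (min_width=14, slack=1)
Line 2: ['dirty', 'magnetic'] (min_width=14, slack=1)
Line 3: ['page', 'evening'] (min_width=12, slack=3)
Line 4: ['was', 'structure'] (min_width=13, slack=2)
Line 5: ['silver', 'up', 'night'] (min_width=15, slack=0)
Line 6: ['morning', 'house'] (min_width=13, slack=2)
Line 7: ['chemistry'] (min_width=9, slack=6)
Line 8: ['library', 'butter'] (min_width=14, slack=1)
Line 9: ['butter', 'hard'] (min_width=11, slack=4)
Line 10: ['high', 'sky'] (min_width=8, slack=7)

Answer: |tree lightbulb |
|dirty magnetic |
| page evening  |
| was structure |
|silver up night|
| morning house |
|   chemistry   |
|library butter |
|  butter hard  |
|   high sky    |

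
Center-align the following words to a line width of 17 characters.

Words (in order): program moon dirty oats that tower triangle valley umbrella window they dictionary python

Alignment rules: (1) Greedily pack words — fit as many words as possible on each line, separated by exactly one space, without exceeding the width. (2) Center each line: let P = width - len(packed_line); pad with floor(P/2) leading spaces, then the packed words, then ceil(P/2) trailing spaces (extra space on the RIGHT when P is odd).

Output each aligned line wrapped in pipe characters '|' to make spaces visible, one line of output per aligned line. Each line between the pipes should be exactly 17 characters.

Line 1: ['program', 'moon'] (min_width=12, slack=5)
Line 2: ['dirty', 'oats', 'that'] (min_width=15, slack=2)
Line 3: ['tower', 'triangle'] (min_width=14, slack=3)
Line 4: ['valley', 'umbrella'] (min_width=15, slack=2)
Line 5: ['window', 'they'] (min_width=11, slack=6)
Line 6: ['dictionary', 'python'] (min_width=17, slack=0)

Answer: |  program moon   |
| dirty oats that |
| tower triangle  |
| valley umbrella |
|   window they   |
|dictionary python|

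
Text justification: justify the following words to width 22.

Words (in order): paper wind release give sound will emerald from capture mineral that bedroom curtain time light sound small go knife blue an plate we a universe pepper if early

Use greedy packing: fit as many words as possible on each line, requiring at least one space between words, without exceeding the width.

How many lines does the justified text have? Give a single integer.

Line 1: ['paper', 'wind', 'release'] (min_width=18, slack=4)
Line 2: ['give', 'sound', 'will'] (min_width=15, slack=7)
Line 3: ['emerald', 'from', 'capture'] (min_width=20, slack=2)
Line 4: ['mineral', 'that', 'bedroom'] (min_width=20, slack=2)
Line 5: ['curtain', 'time', 'light'] (min_width=18, slack=4)
Line 6: ['sound', 'small', 'go', 'knife'] (min_width=20, slack=2)
Line 7: ['blue', 'an', 'plate', 'we', 'a'] (min_width=18, slack=4)
Line 8: ['universe', 'pepper', 'if'] (min_width=18, slack=4)
Line 9: ['early'] (min_width=5, slack=17)
Total lines: 9

Answer: 9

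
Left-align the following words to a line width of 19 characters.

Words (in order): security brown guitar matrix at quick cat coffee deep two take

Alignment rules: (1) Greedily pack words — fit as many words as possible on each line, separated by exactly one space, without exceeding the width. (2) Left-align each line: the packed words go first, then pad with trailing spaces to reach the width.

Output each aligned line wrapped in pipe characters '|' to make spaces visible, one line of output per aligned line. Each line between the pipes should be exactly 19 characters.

Line 1: ['security', 'brown'] (min_width=14, slack=5)
Line 2: ['guitar', 'matrix', 'at'] (min_width=16, slack=3)
Line 3: ['quick', 'cat', 'coffee'] (min_width=16, slack=3)
Line 4: ['deep', 'two', 'take'] (min_width=13, slack=6)

Answer: |security brown     |
|guitar matrix at   |
|quick cat coffee   |
|deep two take      |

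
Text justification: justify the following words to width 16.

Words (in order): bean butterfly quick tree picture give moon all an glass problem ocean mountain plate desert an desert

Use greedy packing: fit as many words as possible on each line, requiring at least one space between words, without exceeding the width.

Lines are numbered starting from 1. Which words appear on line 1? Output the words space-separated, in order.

Line 1: ['bean', 'butterfly'] (min_width=14, slack=2)
Line 2: ['quick', 'tree'] (min_width=10, slack=6)
Line 3: ['picture', 'give'] (min_width=12, slack=4)
Line 4: ['moon', 'all', 'an'] (min_width=11, slack=5)
Line 5: ['glass', 'problem'] (min_width=13, slack=3)
Line 6: ['ocean', 'mountain'] (min_width=14, slack=2)
Line 7: ['plate', 'desert', 'an'] (min_width=15, slack=1)
Line 8: ['desert'] (min_width=6, slack=10)

Answer: bean butterfly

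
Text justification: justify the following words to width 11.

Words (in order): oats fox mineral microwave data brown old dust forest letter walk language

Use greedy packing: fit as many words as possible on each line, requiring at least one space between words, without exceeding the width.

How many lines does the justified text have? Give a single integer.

Line 1: ['oats', 'fox'] (min_width=8, slack=3)
Line 2: ['mineral'] (min_width=7, slack=4)
Line 3: ['microwave'] (min_width=9, slack=2)
Line 4: ['data', 'brown'] (min_width=10, slack=1)
Line 5: ['old', 'dust'] (min_width=8, slack=3)
Line 6: ['forest'] (min_width=6, slack=5)
Line 7: ['letter', 'walk'] (min_width=11, slack=0)
Line 8: ['language'] (min_width=8, slack=3)
Total lines: 8

Answer: 8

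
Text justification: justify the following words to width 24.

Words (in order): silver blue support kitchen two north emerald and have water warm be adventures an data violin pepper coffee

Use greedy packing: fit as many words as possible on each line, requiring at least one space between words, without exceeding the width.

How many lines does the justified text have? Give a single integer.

Line 1: ['silver', 'blue', 'support'] (min_width=19, slack=5)
Line 2: ['kitchen', 'two', 'north'] (min_width=17, slack=7)
Line 3: ['emerald', 'and', 'have', 'water'] (min_width=22, slack=2)
Line 4: ['warm', 'be', 'adventures', 'an'] (min_width=21, slack=3)
Line 5: ['data', 'violin', 'pepper'] (min_width=18, slack=6)
Line 6: ['coffee'] (min_width=6, slack=18)
Total lines: 6

Answer: 6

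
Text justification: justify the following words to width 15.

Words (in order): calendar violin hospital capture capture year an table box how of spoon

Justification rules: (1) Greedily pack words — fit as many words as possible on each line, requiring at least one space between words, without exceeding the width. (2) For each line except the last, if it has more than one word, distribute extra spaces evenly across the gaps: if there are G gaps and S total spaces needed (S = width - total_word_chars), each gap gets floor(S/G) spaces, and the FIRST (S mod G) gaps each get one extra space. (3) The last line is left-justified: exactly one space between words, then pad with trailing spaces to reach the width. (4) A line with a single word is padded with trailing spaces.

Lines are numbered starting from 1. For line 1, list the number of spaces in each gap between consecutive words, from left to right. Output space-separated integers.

Line 1: ['calendar', 'violin'] (min_width=15, slack=0)
Line 2: ['hospital'] (min_width=8, slack=7)
Line 3: ['capture', 'capture'] (min_width=15, slack=0)
Line 4: ['year', 'an', 'table'] (min_width=13, slack=2)
Line 5: ['box', 'how', 'of'] (min_width=10, slack=5)
Line 6: ['spoon'] (min_width=5, slack=10)

Answer: 1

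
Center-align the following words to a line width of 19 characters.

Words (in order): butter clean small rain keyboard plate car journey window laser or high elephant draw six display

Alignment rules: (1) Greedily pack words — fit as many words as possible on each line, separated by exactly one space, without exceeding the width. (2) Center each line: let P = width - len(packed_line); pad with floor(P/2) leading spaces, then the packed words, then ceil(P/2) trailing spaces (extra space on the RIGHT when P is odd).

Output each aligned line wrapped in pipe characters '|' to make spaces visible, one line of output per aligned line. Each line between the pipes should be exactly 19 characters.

Line 1: ['butter', 'clean', 'small'] (min_width=18, slack=1)
Line 2: ['rain', 'keyboard', 'plate'] (min_width=19, slack=0)
Line 3: ['car', 'journey', 'window'] (min_width=18, slack=1)
Line 4: ['laser', 'or', 'high'] (min_width=13, slack=6)
Line 5: ['elephant', 'draw', 'six'] (min_width=17, slack=2)
Line 6: ['display'] (min_width=7, slack=12)

Answer: |butter clean small |
|rain keyboard plate|
|car journey window |
|   laser or high   |
| elephant draw six |
|      display      |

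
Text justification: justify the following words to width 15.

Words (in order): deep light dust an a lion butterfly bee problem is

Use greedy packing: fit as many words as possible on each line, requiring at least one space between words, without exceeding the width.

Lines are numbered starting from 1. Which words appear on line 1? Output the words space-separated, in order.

Answer: deep light dust

Derivation:
Line 1: ['deep', 'light', 'dust'] (min_width=15, slack=0)
Line 2: ['an', 'a', 'lion'] (min_width=9, slack=6)
Line 3: ['butterfly', 'bee'] (min_width=13, slack=2)
Line 4: ['problem', 'is'] (min_width=10, slack=5)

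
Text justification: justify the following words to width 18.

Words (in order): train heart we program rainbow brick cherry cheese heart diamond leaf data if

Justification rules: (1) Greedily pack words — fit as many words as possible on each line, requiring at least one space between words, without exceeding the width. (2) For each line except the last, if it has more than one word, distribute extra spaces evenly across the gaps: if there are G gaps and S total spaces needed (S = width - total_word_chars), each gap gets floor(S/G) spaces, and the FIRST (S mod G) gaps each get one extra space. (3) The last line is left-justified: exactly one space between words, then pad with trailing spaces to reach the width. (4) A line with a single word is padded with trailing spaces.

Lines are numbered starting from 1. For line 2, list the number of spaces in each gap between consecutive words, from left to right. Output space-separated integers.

Answer: 4

Derivation:
Line 1: ['train', 'heart', 'we'] (min_width=14, slack=4)
Line 2: ['program', 'rainbow'] (min_width=15, slack=3)
Line 3: ['brick', 'cherry'] (min_width=12, slack=6)
Line 4: ['cheese', 'heart'] (min_width=12, slack=6)
Line 5: ['diamond', 'leaf', 'data'] (min_width=17, slack=1)
Line 6: ['if'] (min_width=2, slack=16)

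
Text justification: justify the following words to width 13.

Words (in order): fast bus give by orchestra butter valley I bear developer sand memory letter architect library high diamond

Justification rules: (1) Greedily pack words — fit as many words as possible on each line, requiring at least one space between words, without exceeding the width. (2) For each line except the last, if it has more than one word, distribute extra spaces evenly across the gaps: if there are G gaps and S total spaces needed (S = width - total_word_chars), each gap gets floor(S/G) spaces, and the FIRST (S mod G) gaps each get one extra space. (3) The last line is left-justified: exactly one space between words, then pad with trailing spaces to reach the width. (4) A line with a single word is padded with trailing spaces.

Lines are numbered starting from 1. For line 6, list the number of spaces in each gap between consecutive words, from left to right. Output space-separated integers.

Answer: 3

Derivation:
Line 1: ['fast', 'bus', 'give'] (min_width=13, slack=0)
Line 2: ['by', 'orchestra'] (min_width=12, slack=1)
Line 3: ['butter', 'valley'] (min_width=13, slack=0)
Line 4: ['I', 'bear'] (min_width=6, slack=7)
Line 5: ['developer'] (min_width=9, slack=4)
Line 6: ['sand', 'memory'] (min_width=11, slack=2)
Line 7: ['letter'] (min_width=6, slack=7)
Line 8: ['architect'] (min_width=9, slack=4)
Line 9: ['library', 'high'] (min_width=12, slack=1)
Line 10: ['diamond'] (min_width=7, slack=6)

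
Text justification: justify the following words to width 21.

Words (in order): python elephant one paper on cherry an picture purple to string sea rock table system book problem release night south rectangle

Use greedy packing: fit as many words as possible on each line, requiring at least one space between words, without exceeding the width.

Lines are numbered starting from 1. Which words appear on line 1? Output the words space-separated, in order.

Line 1: ['python', 'elephant', 'one'] (min_width=19, slack=2)
Line 2: ['paper', 'on', 'cherry', 'an'] (min_width=18, slack=3)
Line 3: ['picture', 'purple', 'to'] (min_width=17, slack=4)
Line 4: ['string', 'sea', 'rock', 'table'] (min_width=21, slack=0)
Line 5: ['system', 'book', 'problem'] (min_width=19, slack=2)
Line 6: ['release', 'night', 'south'] (min_width=19, slack=2)
Line 7: ['rectangle'] (min_width=9, slack=12)

Answer: python elephant one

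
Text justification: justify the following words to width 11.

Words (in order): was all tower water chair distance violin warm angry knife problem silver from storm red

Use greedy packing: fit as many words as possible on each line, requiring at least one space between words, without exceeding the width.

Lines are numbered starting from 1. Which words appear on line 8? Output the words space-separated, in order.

Answer: silver from

Derivation:
Line 1: ['was', 'all'] (min_width=7, slack=4)
Line 2: ['tower', 'water'] (min_width=11, slack=0)
Line 3: ['chair'] (min_width=5, slack=6)
Line 4: ['distance'] (min_width=8, slack=3)
Line 5: ['violin', 'warm'] (min_width=11, slack=0)
Line 6: ['angry', 'knife'] (min_width=11, slack=0)
Line 7: ['problem'] (min_width=7, slack=4)
Line 8: ['silver', 'from'] (min_width=11, slack=0)
Line 9: ['storm', 'red'] (min_width=9, slack=2)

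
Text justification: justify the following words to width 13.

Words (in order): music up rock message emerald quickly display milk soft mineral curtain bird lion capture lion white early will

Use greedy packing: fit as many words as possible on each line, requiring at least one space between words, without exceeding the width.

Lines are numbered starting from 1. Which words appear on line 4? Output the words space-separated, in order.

Answer: quickly

Derivation:
Line 1: ['music', 'up', 'rock'] (min_width=13, slack=0)
Line 2: ['message'] (min_width=7, slack=6)
Line 3: ['emerald'] (min_width=7, slack=6)
Line 4: ['quickly'] (min_width=7, slack=6)
Line 5: ['display', 'milk'] (min_width=12, slack=1)
Line 6: ['soft', 'mineral'] (min_width=12, slack=1)
Line 7: ['curtain', 'bird'] (min_width=12, slack=1)
Line 8: ['lion', 'capture'] (min_width=12, slack=1)
Line 9: ['lion', 'white'] (min_width=10, slack=3)
Line 10: ['early', 'will'] (min_width=10, slack=3)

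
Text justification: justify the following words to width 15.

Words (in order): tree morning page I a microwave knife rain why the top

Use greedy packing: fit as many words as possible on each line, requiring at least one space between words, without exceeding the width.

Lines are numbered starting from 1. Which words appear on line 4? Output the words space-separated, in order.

Line 1: ['tree', 'morning'] (min_width=12, slack=3)
Line 2: ['page', 'I', 'a'] (min_width=8, slack=7)
Line 3: ['microwave', 'knife'] (min_width=15, slack=0)
Line 4: ['rain', 'why', 'the'] (min_width=12, slack=3)
Line 5: ['top'] (min_width=3, slack=12)

Answer: rain why the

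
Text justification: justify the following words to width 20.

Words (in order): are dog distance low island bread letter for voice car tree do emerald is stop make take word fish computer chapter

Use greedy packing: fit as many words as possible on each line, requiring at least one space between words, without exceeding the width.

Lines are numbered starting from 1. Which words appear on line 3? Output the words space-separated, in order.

Answer: for voice car tree

Derivation:
Line 1: ['are', 'dog', 'distance', 'low'] (min_width=20, slack=0)
Line 2: ['island', 'bread', 'letter'] (min_width=19, slack=1)
Line 3: ['for', 'voice', 'car', 'tree'] (min_width=18, slack=2)
Line 4: ['do', 'emerald', 'is', 'stop'] (min_width=18, slack=2)
Line 5: ['make', 'take', 'word', 'fish'] (min_width=19, slack=1)
Line 6: ['computer', 'chapter'] (min_width=16, slack=4)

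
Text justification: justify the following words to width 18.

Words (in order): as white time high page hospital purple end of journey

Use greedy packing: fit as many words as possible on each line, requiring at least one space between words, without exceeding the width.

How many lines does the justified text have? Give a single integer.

Answer: 4

Derivation:
Line 1: ['as', 'white', 'time', 'high'] (min_width=18, slack=0)
Line 2: ['page', 'hospital'] (min_width=13, slack=5)
Line 3: ['purple', 'end', 'of'] (min_width=13, slack=5)
Line 4: ['journey'] (min_width=7, slack=11)
Total lines: 4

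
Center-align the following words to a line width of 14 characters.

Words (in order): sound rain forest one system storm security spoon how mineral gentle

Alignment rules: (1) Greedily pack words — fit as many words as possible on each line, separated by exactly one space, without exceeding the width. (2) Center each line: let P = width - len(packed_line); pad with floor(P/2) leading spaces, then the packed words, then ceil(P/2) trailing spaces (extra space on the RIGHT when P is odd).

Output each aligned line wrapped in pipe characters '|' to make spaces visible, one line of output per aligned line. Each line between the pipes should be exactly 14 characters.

Answer: |  sound rain  |
|  forest one  |
| system storm |
|security spoon|
| how mineral  |
|    gentle    |

Derivation:
Line 1: ['sound', 'rain'] (min_width=10, slack=4)
Line 2: ['forest', 'one'] (min_width=10, slack=4)
Line 3: ['system', 'storm'] (min_width=12, slack=2)
Line 4: ['security', 'spoon'] (min_width=14, slack=0)
Line 5: ['how', 'mineral'] (min_width=11, slack=3)
Line 6: ['gentle'] (min_width=6, slack=8)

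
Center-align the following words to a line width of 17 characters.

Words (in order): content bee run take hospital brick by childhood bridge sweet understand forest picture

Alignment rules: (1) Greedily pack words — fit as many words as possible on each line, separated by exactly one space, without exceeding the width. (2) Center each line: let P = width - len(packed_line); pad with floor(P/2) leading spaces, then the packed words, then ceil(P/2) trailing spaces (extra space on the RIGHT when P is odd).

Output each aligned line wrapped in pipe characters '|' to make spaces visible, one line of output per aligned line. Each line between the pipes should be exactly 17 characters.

Answer: | content bee run |
|  take hospital  |
|    brick by     |
|childhood bridge |
|sweet understand |
| forest picture  |

Derivation:
Line 1: ['content', 'bee', 'run'] (min_width=15, slack=2)
Line 2: ['take', 'hospital'] (min_width=13, slack=4)
Line 3: ['brick', 'by'] (min_width=8, slack=9)
Line 4: ['childhood', 'bridge'] (min_width=16, slack=1)
Line 5: ['sweet', 'understand'] (min_width=16, slack=1)
Line 6: ['forest', 'picture'] (min_width=14, slack=3)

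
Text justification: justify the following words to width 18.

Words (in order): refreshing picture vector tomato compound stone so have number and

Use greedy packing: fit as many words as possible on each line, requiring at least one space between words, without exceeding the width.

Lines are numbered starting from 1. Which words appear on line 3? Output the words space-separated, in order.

Answer: compound stone so

Derivation:
Line 1: ['refreshing', 'picture'] (min_width=18, slack=0)
Line 2: ['vector', 'tomato'] (min_width=13, slack=5)
Line 3: ['compound', 'stone', 'so'] (min_width=17, slack=1)
Line 4: ['have', 'number', 'and'] (min_width=15, slack=3)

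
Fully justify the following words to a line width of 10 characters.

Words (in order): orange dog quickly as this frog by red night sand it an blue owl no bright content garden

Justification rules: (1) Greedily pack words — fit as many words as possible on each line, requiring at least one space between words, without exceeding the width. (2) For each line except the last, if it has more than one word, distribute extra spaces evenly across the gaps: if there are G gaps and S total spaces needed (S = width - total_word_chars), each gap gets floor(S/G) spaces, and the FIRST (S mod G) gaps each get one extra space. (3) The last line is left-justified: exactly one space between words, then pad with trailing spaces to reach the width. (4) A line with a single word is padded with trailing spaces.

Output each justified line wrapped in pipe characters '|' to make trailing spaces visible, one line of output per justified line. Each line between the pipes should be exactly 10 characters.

Answer: |orange dog|
|quickly as|
|this  frog|
|by     red|
|night sand|
|it an blue|
|owl     no|
|bright    |
|content   |
|garden    |

Derivation:
Line 1: ['orange', 'dog'] (min_width=10, slack=0)
Line 2: ['quickly', 'as'] (min_width=10, slack=0)
Line 3: ['this', 'frog'] (min_width=9, slack=1)
Line 4: ['by', 'red'] (min_width=6, slack=4)
Line 5: ['night', 'sand'] (min_width=10, slack=0)
Line 6: ['it', 'an', 'blue'] (min_width=10, slack=0)
Line 7: ['owl', 'no'] (min_width=6, slack=4)
Line 8: ['bright'] (min_width=6, slack=4)
Line 9: ['content'] (min_width=7, slack=3)
Line 10: ['garden'] (min_width=6, slack=4)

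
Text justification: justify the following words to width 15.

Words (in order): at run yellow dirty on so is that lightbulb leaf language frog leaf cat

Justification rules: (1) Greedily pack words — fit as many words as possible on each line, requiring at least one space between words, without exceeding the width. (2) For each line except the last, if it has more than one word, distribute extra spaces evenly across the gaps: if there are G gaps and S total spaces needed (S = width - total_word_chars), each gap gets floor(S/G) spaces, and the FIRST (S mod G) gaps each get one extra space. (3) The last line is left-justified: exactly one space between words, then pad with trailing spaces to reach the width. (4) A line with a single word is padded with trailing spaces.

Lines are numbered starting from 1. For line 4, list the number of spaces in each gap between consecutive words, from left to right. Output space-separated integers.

Answer: 3

Derivation:
Line 1: ['at', 'run', 'yellow'] (min_width=13, slack=2)
Line 2: ['dirty', 'on', 'so', 'is'] (min_width=14, slack=1)
Line 3: ['that', 'lightbulb'] (min_width=14, slack=1)
Line 4: ['leaf', 'language'] (min_width=13, slack=2)
Line 5: ['frog', 'leaf', 'cat'] (min_width=13, slack=2)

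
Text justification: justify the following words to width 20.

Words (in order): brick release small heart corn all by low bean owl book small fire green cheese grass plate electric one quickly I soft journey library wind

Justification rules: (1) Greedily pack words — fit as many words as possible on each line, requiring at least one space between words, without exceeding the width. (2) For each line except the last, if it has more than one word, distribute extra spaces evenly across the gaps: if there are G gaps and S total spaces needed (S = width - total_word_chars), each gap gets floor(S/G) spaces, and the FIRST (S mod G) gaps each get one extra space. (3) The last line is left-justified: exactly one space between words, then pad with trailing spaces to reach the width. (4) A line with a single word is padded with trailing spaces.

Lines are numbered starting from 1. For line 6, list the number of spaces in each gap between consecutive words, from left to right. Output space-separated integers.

Line 1: ['brick', 'release', 'small'] (min_width=19, slack=1)
Line 2: ['heart', 'corn', 'all', 'by'] (min_width=17, slack=3)
Line 3: ['low', 'bean', 'owl', 'book'] (min_width=17, slack=3)
Line 4: ['small', 'fire', 'green'] (min_width=16, slack=4)
Line 5: ['cheese', 'grass', 'plate'] (min_width=18, slack=2)
Line 6: ['electric', 'one', 'quickly'] (min_width=20, slack=0)
Line 7: ['I', 'soft', 'journey'] (min_width=14, slack=6)
Line 8: ['library', 'wind'] (min_width=12, slack=8)

Answer: 1 1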